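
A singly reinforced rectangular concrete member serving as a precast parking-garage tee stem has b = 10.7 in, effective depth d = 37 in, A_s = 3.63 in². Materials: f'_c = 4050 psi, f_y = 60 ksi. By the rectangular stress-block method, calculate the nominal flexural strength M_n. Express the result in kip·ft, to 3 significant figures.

T = A_s f_y = 3.63 × 60 = 217.8 kips.
a = T/(0.85 f'_c b) = 217.8/(0.85 × 4.05 × 10.7) = 5.913 in.
M_n = T(d − a/2) = 217.8 × (37 − 2.9565) = 7414.7 kip·in = 7414.7/12 = 617.89 kip·ft.

M_n ≈ 618 kip·ft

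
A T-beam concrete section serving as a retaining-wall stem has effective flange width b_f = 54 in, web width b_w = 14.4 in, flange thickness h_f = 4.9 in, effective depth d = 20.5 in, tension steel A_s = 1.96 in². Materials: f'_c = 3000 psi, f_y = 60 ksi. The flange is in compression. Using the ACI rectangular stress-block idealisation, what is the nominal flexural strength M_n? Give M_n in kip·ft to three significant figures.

M_n ≈ 197 kip·ft

Tension: T = A_s f_y = 1.96 × 60 = 117.6 kips.
Try a within the flange: a = T/(0.85 f'_c b_f) = 117.6/(0.85 × 3 × 54) = 0.854 in.
Since a = 0.854 ≤ h_f = 4.9 in, the stress block lies entirely in the flange; analyse as a rectangular beam of width b_f.
M_n = T(d − a/2) = 117.6 × (20.5 − 0.427) = 2360.6 kip·in.
M_n = 2360.6/12 = 196.72 kip·ft.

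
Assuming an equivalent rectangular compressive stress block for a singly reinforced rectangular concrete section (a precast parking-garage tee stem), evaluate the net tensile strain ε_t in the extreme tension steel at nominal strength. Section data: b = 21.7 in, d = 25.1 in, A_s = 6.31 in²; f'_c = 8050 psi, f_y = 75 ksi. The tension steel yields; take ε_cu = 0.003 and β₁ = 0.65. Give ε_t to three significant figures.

ε_t ≈ 0.0124

a = A_s f_y/(0.85 f'_c b) = 3.187 in.
β₁ = 0.65, so c = a/β₁ = 3.187/0.65 = 4.903 in.
From the linear strain diagram with ε_cu = 0.003: ε_t = 0.003 (d − c)/c = 0.003 × (25.1 − 4.903)/4.903 = 0.0124.
Since ε_t ≥ 0.005, the section is tension-controlled.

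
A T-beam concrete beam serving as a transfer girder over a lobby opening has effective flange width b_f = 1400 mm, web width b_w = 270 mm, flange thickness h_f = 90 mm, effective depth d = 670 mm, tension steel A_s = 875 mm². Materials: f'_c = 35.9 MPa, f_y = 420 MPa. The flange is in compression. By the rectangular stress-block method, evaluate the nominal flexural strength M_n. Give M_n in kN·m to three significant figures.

M_n ≈ 245 kN·m

Tension: T = A_s f_y = 875 × 420 = 367500 N.
Try a within the flange: a = T/(0.85 f'_c b_f) = 367500/(0.85 × 35.9 × 1400) = 8.60 mm.
Since a = 8.60 ≤ h_f = 90 mm, the stress block lies entirely in the flange; analyse as a rectangular beam of width b_f.
M_n = T(d − a/2) = 367500 × (670 − 4.3) = 244.64 × 10⁶ N·mm.
M_n = 244.64 kN·m.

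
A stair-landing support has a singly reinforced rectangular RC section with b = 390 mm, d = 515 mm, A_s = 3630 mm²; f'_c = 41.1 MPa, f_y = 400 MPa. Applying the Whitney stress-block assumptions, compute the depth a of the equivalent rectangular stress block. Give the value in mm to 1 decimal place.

T = A_s f_y = 3630 × 400 = 1452000 N = 1452 kN.
Setting C = 0.85 f'_c a b equal to T: a = 1452000/(0.85 × 41.1 × 390) = 106.6 mm.

a ≈ 106.6 mm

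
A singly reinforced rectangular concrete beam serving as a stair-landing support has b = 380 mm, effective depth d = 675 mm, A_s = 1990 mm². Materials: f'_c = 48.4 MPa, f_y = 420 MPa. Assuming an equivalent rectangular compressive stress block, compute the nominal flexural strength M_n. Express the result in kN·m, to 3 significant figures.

M_n ≈ 542 kN·m

T = A_s f_y = 1990 × 420 = 835800 N = 835.8 kN.
From C = T: a = T/(0.85 f'_c b) = 835800/(0.85 × 48.4 × 380) = 53.46 mm.
M_n = T(d − a/2) = 835.8 kN × (675 − 26.73) mm = 541.82 kN·m.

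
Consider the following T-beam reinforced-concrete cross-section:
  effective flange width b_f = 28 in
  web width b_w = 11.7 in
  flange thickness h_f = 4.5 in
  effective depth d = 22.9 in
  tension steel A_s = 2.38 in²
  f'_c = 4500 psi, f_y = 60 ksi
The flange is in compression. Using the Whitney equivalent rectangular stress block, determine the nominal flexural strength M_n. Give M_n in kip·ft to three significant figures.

Tension: T = A_s f_y = 2.38 × 60 = 142.8 kips.
Try a within the flange: a = T/(0.85 f'_c b_f) = 142.8/(0.85 × 4.5 × 28) = 1.333 in.
Since a = 1.333 ≤ h_f = 4.5 in, the stress block lies entirely in the flange; analyse as a rectangular beam of width b_f.
M_n = T(d − a/2) = 142.8 × (22.9 − 0.6665) = 3174.9 kip·in.
M_n = 3174.9/12 = 264.58 kip·ft.

M_n ≈ 265 kip·ft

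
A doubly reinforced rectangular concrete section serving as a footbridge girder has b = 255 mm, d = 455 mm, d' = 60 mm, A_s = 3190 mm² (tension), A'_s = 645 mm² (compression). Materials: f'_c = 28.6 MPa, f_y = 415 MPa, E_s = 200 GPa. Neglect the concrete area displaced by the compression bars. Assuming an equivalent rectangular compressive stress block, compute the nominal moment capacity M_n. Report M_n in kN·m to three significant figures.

Assume both tension and compression steel yield.
Net tension couple steel: A_s − A'_s = 2545 mm².
a = (A_s − A'_s) f_y / (0.85 f'_c b) = 1056175/(0.85 × 28.6 × 255) = 170.38 mm.
c = a/β₁ = 170.38/0.846 = 201.39 mm; ε'_s = 0.003(c − d')/c = 0.0021 ≥ f_y/E_s = 0.0021, so compression steel does yield.
M_n = (A_s − A'_s) f_y (d − a/2) + A'_s f_y (d − d') = [1056175 × (455 − 85.19) + 267675 × (455 − 60)] × 10⁻⁶ = 390.58 + 105.73 = 496.31 kN·m.

M_n ≈ 496 kN·m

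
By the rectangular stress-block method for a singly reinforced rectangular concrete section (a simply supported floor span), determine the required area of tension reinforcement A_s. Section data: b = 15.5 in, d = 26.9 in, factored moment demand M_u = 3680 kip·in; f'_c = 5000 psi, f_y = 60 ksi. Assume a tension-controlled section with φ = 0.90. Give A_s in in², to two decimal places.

M_n = M_u/φ = 3680/0.90 = 4088.89 kip·in.
From M_n = 0.85 f'_c a b (d − a/2):
a = d − √(d² − 2M_n/(0.85 f'_c b)) = 26.9 − √(26.9² − 2 × 4088.89/(0.85 × 5 × 15.5)) = 2.416 in.
A_s = 0.85 f'_c a b / f_y = 0.85 × 5 × 2.416 × 15.5 / 60 = 2.653 in².

A_s ≈ 2.65 in²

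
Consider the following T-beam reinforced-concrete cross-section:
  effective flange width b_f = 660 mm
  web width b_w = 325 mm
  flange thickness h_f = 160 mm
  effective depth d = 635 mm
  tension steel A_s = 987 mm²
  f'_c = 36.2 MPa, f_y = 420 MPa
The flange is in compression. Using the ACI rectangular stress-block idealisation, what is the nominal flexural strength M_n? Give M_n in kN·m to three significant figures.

M_n ≈ 259 kN·m

Tension: T = A_s f_y = 987 × 420 = 414540 N.
Try a within the flange: a = T/(0.85 f'_c b_f) = 414540/(0.85 × 36.2 × 660) = 20.41 mm.
Since a = 20.41 ≤ h_f = 160 mm, the stress block lies entirely in the flange; analyse as a rectangular beam of width b_f.
M_n = T(d − a/2) = 414540 × (635 − 10.205) = 259.00 × 10⁶ N·mm.
M_n = 259.00 kN·m.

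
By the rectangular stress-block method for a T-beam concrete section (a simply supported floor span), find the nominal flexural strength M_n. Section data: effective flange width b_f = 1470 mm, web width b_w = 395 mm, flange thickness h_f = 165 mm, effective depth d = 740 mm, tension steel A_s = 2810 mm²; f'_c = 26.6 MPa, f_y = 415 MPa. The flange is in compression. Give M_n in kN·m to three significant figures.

Tension: T = A_s f_y = 2810 × 415 = 1166150 N.
Try a within the flange: a = T/(0.85 f'_c b_f) = 1166150/(0.85 × 26.6 × 1470) = 35.09 mm.
Since a = 35.09 ≤ h_f = 165 mm, the stress block lies entirely in the flange; analyse as a rectangular beam of width b_f.
M_n = T(d − a/2) = 1166150 × (740 − 17.545) = 842.49 × 10⁶ N·mm.
M_n = 842.49 kN·m.

M_n ≈ 842 kN·m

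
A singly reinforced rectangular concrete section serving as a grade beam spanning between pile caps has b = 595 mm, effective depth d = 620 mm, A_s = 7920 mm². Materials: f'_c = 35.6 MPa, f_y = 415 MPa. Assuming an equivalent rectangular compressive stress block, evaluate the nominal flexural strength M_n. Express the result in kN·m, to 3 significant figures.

T = A_s f_y = 7920 × 415 = 3286800 N = 3286.8 kN.
From C = T: a = T/(0.85 f'_c b) = 3286800/(0.85 × 35.6 × 595) = 182.55 mm.
M_n = T(d − a/2) = 3286.8 kN × (620 − 91.275) mm = 1737.81 kN·m.

M_n ≈ 1740 kN·m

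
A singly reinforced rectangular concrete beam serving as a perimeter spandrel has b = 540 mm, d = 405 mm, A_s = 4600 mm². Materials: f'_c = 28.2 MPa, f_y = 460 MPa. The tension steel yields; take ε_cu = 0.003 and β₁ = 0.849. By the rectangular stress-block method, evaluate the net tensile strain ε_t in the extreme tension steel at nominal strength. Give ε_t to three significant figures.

ε_t ≈ 0.00331

a = A_s f_y/(0.85 f'_c b) = 163.48 mm.
β₁ = 0.849, so c = a/β₁ = 163.48/0.849 = 192.56 mm.
From the linear strain diagram with ε_cu = 0.003: ε_t = 0.003 (d − c)/c = 0.003 × (405 − 192.56)/192.56 = 0.00331.
ε_t < 0.004 — the section is over-reinforced for flexure under ACI limits.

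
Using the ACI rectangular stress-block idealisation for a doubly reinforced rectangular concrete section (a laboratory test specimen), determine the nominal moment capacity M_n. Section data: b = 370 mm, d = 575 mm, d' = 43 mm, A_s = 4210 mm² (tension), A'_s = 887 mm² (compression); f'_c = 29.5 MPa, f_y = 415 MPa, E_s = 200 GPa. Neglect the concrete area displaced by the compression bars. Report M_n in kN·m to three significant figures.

Assume both tension and compression steel yield.
Net tension couple steel: A_s − A'_s = 3323 mm².
a = (A_s − A'_s) f_y / (0.85 f'_c b) = 1379045/(0.85 × 29.5 × 370) = 148.64 mm.
c = a/β₁ = 148.64/0.839 = 177.16 mm; ε'_s = 0.003(c − d')/c = 0.0023 ≥ f_y/E_s = 0.0021, so compression steel does yield.
M_n = (A_s − A'_s) f_y (d − a/2) + A'_s f_y (d − d') = [1379045 × (575 − 74.32) + 368105 × (575 − 43)] × 10⁻⁶ = 690.46 + 195.83 = 886.29 kN·m.

M_n ≈ 886 kN·m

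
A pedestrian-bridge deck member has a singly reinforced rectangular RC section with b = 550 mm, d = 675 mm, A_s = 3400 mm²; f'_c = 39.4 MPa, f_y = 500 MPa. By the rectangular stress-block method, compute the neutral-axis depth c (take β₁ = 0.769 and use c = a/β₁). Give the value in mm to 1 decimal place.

T = A_s f_y = 3400 × 500 = 1700000 N = 1700 kN.
Setting C = 0.85 f'_c a b equal to T: a = 1700000/(0.85 × 39.4 × 550) = 92.293 mm.
With β₁ = 0.769, c = a/β₁ = 92.293/0.769 = 120.0 mm.

c ≈ 120.0 mm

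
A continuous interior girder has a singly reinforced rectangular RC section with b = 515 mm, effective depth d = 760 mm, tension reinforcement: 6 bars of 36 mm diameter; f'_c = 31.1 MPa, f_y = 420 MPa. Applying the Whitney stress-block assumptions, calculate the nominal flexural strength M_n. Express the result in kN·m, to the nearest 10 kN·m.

A_s = 6 × 1018 = 6108 mm².
T = A_s f_y = 6108 × 420 = 2565360 N = 2565.36 kN.
From C = T: a = T/(0.85 f'_c b) = 2565360/(0.85 × 31.1 × 515) = 188.44 mm.
M_n = T(d − a/2) = 2565.36 kN × (760 − 94.22) mm = 1707.97 kN·m.

M_n ≈ 1710 kN·m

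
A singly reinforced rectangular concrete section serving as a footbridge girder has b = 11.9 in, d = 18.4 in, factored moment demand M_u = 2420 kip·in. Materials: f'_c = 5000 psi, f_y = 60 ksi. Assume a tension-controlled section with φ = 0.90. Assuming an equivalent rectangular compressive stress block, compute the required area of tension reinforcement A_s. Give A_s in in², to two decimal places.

A_s ≈ 2.66 in²

M_n = M_u/φ = 2420/0.90 = 2688.89 kip·in.
From M_n = 0.85 f'_c a b (d − a/2):
a = d − √(d² − 2M_n/(0.85 f'_c b)) = 18.4 − √(18.4² − 2 × 2688.89/(0.85 × 5 × 11.9)) = 3.161 in.
A_s = 0.85 f'_c a b / f_y = 0.85 × 5 × 3.161 × 11.9 / 60 = 2.664 in².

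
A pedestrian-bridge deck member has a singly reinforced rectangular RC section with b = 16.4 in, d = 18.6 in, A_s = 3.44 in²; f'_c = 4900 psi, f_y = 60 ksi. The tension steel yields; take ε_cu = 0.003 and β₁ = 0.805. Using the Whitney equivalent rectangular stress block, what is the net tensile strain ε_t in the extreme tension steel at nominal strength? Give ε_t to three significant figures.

ε_t ≈ 0.0119

a = A_s f_y/(0.85 f'_c b) = 3.022 in.
β₁ = 0.805, so c = a/β₁ = 3.022/0.805 = 3.754 in.
From the linear strain diagram with ε_cu = 0.003: ε_t = 0.003 (d − c)/c = 0.003 × (18.6 − 3.754)/3.754 = 0.0119.
Since ε_t ≥ 0.005, the section is tension-controlled.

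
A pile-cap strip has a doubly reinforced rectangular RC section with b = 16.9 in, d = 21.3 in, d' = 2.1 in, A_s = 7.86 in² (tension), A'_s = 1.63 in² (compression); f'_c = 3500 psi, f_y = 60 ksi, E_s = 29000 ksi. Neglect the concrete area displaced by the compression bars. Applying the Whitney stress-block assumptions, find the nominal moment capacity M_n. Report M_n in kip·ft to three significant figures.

Assume both steels yield.
a = (A_s − A'_s) f_y/(0.85 f'_c b) = (7.86 − 1.63) × 60/(0.85 × 3.5 × 16.9) = 7.435 in.
c = a/β₁ = 7.435/0.85 = 8.747 in; ε'_s = 0.003(c − d')/c = 0.0023 ≥ ε_y = 0.0021, so the compression steel yields.
M_n = (A_s − A'_s) f_y (d − a/2) + A'_s f_y (d − d') = 373.8 × (21.3 − 3.7175) + 97.8 × (21.3 − 2.1) = 6572.3 + 1877.8 = 8450.1 kip·in = 8450.1/12 = 704.18 kip·ft.

M_n ≈ 704 kip·ft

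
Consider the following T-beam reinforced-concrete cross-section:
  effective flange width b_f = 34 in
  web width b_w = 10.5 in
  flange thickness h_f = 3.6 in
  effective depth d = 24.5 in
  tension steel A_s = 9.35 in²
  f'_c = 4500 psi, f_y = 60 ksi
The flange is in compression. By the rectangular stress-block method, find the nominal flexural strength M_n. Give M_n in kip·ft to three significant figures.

Tension: T = A_s f_y = 9.35 × 60 = 561 kips.
Try a within the flange: a = T/(0.85 f'_c b_f) = 561/(0.85 × 4.5 × 34) = 4.314 in.
a = 4.314 > h_f = 3.6 in: the block extends into the web. Split into flange-overhang and web parts.
C_f = 0.85 f'_c (b_f − b_w) h_f = 0.85 × 4.5 × (34 − 10.5) × 3.6 = 323.6 kips.
Remaining web compression depth: a_w = (T − C_f)/(0.85 f'_c b_w) = (561 − 323.6)/(0.85 × 4.5 × 10.5) = 5.911 in.
M_n = C_f(d − h_f/2) + (T − C_f)(d − a_w/2) = 323.6 × (24.5 − 1.8) + 237.4 × (24.5 − 2.9555) = 7345.7 + 5114.7 = 12460.4 kip·in.
M_n = 12460.4/12 = 1038.37 kip·ft.

M_n ≈ 1040 kip·ft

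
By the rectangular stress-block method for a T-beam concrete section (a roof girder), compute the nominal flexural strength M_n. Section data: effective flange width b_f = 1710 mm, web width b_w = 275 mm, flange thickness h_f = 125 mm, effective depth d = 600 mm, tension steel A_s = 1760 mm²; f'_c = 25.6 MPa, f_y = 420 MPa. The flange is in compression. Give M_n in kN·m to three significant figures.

M_n ≈ 436 kN·m

Tension: T = A_s f_y = 1760 × 420 = 739200 N.
Try a within the flange: a = T/(0.85 f'_c b_f) = 739200/(0.85 × 25.6 × 1710) = 19.87 mm.
Since a = 19.87 ≤ h_f = 125 mm, the stress block lies entirely in the flange; analyse as a rectangular beam of width b_f.
M_n = T(d − a/2) = 739200 × (600 − 9.935) = 436.18 × 10⁶ N·mm.
M_n = 436.18 kN·m.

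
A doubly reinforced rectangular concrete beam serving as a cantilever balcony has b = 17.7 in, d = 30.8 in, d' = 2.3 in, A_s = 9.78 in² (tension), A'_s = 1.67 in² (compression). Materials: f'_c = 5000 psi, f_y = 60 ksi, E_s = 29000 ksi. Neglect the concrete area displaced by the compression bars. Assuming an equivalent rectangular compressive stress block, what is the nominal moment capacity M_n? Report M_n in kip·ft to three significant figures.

M_n ≈ 1360 kip·ft

Assume both steels yield.
a = (A_s − A'_s) f_y/(0.85 f'_c b) = (9.78 − 1.67) × 60/(0.85 × 5 × 17.7) = 6.469 in.
c = a/β₁ = 6.469/0.8 = 8.086 in; ε'_s = 0.003(c − d')/c = 0.0021 ≥ ε_y = 0.0021, so the compression steel yields.
M_n = (A_s − A'_s) f_y (d − a/2) + A'_s f_y (d − d') = 486.6 × (30.8 − 3.2345) + 100.2 × (30.8 − 2.3) = 13413.4 + 2855.7 = 16269.1 kip·in = 16269.1/12 = 1355.76 kip·ft.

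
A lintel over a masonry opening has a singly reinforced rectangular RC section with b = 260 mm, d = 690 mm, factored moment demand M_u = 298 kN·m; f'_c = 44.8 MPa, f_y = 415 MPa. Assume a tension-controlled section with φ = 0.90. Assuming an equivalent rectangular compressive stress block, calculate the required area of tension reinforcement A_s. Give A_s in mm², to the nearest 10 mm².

A_s ≈ 1200 mm²

M_n = M_u/φ = 298/0.90 = 331.111 kN·m.
With M_n = 0.85 f'_c a b (d − a/2), solve the quadratic for a:
a = d − √(d² − 2M_n/(0.85 f'_c b)) = 690 − √(690² − 2 × 331.111×10⁶/(0.85 × 44.8 × 260)) = 50.30 mm.
A_s = 0.85 f'_c a b / f_y = 0.85 × 44.8 × 50.30 × 260 / 415 = 1200.0 mm².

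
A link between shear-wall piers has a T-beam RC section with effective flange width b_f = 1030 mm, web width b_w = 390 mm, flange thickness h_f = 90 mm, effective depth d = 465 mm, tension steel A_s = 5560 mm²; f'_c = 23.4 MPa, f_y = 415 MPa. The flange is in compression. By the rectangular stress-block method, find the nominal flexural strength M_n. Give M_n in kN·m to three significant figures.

Tension: T = A_s f_y = 5560 × 415 = 2307400 N.
Try a within the flange: a = T/(0.85 f'_c b_f) = 2307400/(0.85 × 23.4 × 1030) = 112.63 mm.
a = 112.63 > h_f = 90 mm: the block extends into the web. Split into flange-overhang and web parts.
C_f = 0.85 f'_c (b_f − b_w) h_f = 0.85 × 23.4 × (1030 − 390) × 90 = 1145664 N.
Remaining web compression depth: a_w = (T − C_f)/(0.85 f'_c b_w) = (2307400 − 1145664)/(0.85 × 23.4 × 390) = 149.76 mm.
M_n = C_f(d − h_f/2) + (T − C_f)(d − a_w/2) = 1145664 × (465 − 45) + 1161736 × (465 − 74.88) = 481.18 + 453.22 = 934.40 × 10⁶ N·mm.
M_n = 934.40 kN·m.

M_n ≈ 934 kN·m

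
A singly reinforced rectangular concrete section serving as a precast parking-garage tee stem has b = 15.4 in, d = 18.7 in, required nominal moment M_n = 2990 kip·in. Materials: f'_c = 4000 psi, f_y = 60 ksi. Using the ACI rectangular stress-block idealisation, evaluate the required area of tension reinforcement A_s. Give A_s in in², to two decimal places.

From M_n = 0.85 f'_c a b (d − a/2):
a = d − √(d² − 2M_n/(0.85 f'_c b)) = 18.7 − √(18.7² − 2 × 2990/(0.85 × 4 × 15.4)) = 3.355 in.
A_s = 0.85 f'_c a b / f_y = 0.85 × 4 × 3.355 × 15.4 / 60 = 2.928 in².

A_s ≈ 2.93 in²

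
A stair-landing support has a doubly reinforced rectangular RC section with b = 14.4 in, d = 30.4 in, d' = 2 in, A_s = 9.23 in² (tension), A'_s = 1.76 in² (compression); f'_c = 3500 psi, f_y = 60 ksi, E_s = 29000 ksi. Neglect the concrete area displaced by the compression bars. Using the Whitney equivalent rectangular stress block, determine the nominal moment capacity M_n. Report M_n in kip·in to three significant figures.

M_n ≈ 14300 kip·in

Assume both steels yield.
a = (A_s − A'_s) f_y/(0.85 f'_c b) = (9.23 − 1.76) × 60/(0.85 × 3.5 × 14.4) = 10.462 in.
c = a/β₁ = 10.462/0.85 = 12.308 in; ε'_s = 0.003(c − d')/c = 0.0025 ≥ ε_y = 0.0021, so the compression steel yields.
M_n = (A_s − A'_s) f_y (d − a/2) + A'_s f_y (d − d') = 448.2 × (30.4 − 5.231) + 105.6 × (30.4 − 2) = 11280.7 + 2999.0 = 14279.7 kip·in.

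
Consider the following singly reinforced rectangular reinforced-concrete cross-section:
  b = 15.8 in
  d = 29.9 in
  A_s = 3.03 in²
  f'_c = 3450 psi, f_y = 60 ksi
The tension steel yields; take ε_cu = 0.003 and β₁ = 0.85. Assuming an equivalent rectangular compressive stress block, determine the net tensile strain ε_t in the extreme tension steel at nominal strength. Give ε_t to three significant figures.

a = A_s f_y/(0.85 f'_c b) = 3.924 in.
β₁ = 0.85, so c = a/β₁ = 3.924/0.85 = 4.616 in.
From the linear strain diagram with ε_cu = 0.003: ε_t = 0.003 (d − c)/c = 0.003 × (29.9 − 4.616)/4.616 = 0.0164.
Since ε_t ≥ 0.005, the section is tension-controlled.

ε_t ≈ 0.0164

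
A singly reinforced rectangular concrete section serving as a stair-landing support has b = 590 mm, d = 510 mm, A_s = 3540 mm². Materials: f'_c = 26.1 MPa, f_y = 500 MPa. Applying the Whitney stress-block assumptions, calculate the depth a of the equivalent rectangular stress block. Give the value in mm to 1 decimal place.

T = A_s f_y = 3540 × 500 = 1770000 N = 1770 kN.
Setting C = 0.85 f'_c a b equal to T: a = 1770000/(0.85 × 26.1 × 590) = 135.2 mm.

a ≈ 135.2 mm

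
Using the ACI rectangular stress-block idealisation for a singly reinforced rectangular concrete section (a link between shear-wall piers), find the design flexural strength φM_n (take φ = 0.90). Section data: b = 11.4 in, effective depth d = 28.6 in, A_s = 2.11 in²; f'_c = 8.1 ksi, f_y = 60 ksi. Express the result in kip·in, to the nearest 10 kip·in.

φM_n ≈ 3170 kip·in

T = A_s f_y = 2.11 × 60 = 126.6 kips.
a = T/(0.85 f'_c b) = 126.6/(0.85 × 8.1 × 11.4) = 1.613 in.
M_n = T(d − a/2) = 126.6 × (28.6 − 0.8065) = 3518.7 kip·in.
φM_n = 0.90 × 3518.7 = 3166.8 kip·in.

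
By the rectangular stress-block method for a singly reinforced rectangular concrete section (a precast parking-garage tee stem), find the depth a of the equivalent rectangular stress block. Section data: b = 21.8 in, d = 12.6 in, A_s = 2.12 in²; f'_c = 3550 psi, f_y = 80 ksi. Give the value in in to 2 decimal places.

a ≈ 2.58 in

T = A_s f_y = 2.12 × 80 = 169.6 kips.
a = T/(0.85 f'_c b) = 169.6/(0.85 × 3.55 × 21.8) = 2.58 in.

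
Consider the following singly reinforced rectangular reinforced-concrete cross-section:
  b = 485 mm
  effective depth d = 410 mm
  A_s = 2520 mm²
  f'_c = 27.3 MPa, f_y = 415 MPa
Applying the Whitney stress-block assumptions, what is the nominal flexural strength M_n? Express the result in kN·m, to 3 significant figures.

M_n ≈ 380 kN·m

T = A_s f_y = 2520 × 415 = 1045800 N = 1045.8 kN.
From C = T: a = T/(0.85 f'_c b) = 1045800/(0.85 × 27.3 × 485) = 92.92 mm.
M_n = T(d − a/2) = 1045.8 kN × (410 − 46.46) mm = 380.19 kN·m.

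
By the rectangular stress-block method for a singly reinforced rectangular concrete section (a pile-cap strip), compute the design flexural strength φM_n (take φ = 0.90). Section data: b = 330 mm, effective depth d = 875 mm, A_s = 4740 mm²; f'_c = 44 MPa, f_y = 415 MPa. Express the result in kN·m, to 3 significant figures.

T = A_s f_y = 4740 × 415 = 1967100 N = 1967.1 kN.
From C = T: a = T/(0.85 f'_c b) = 1967100/(0.85 × 44 × 330) = 159.38 mm.
M_n = T(d − a/2) = 1967.1 kN × (875 − 79.69) mm = 1564.45 kN·m.
φM_n = 0.90 × 1564.45 = 1408.01 kN·m.

φM_n ≈ 1410 kN·m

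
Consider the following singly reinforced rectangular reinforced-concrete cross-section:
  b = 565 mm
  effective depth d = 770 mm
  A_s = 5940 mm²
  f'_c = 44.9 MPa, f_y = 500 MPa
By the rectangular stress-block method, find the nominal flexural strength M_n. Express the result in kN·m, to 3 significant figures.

M_n ≈ 2080 kN·m

T = A_s f_y = 5940 × 500 = 2970000 N = 2970 kN.
From C = T: a = T/(0.85 f'_c b) = 2970000/(0.85 × 44.9 × 565) = 137.73 mm.
M_n = T(d − a/2) = 2970 kN × (770 − 68.865) mm = 2082.37 kN·m.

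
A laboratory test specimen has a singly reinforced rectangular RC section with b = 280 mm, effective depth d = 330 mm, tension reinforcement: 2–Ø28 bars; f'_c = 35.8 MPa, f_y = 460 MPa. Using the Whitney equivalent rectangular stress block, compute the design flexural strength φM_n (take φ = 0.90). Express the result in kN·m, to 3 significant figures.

A_s = 2 × 616 = 1232 mm².
T = A_s f_y = 1232 × 460 = 566720 N = 566.72 kN.
From C = T: a = T/(0.85 f'_c b) = 566720/(0.85 × 35.8 × 280) = 66.51 mm.
M_n = T(d − a/2) = 566.72 kN × (330 − 33.255) mm = 168.17 kN·m.
φM_n = 0.90 × 168.17 = 151.35 kN·m.

φM_n ≈ 151 kN·m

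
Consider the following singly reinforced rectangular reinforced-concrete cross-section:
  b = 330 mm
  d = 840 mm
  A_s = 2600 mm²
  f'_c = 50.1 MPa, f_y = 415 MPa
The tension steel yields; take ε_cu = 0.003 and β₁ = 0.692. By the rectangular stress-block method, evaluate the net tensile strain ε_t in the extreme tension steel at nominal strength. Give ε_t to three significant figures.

ε_t ≈ 0.0197

a = A_s f_y/(0.85 f'_c b) = 76.78 mm.
β₁ = 0.692, so c = a/β₁ = 76.78/0.692 = 110.95 mm.
From the linear strain diagram with ε_cu = 0.003: ε_t = 0.003 (d − c)/c = 0.003 × (840 − 110.95)/110.95 = 0.0197.
Since ε_t ≥ 0.005, the section is tension-controlled.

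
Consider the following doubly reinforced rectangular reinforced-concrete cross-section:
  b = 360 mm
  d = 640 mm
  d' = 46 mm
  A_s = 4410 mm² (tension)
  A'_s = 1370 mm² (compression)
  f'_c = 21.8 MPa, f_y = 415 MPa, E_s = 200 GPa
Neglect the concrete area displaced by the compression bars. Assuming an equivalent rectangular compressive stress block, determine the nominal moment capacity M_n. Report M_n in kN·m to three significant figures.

M_n ≈ 1030 kN·m

Assume both tension and compression steel yield.
Net tension couple steel: A_s − A'_s = 3040 mm².
a = (A_s − A'_s) f_y / (0.85 f'_c b) = 1261600/(0.85 × 21.8 × 360) = 189.12 mm.
c = a/β₁ = 189.12/0.85 = 222.49 mm; ε'_s = 0.003(c − d')/c = 0.0024 ≥ f_y/E_s = 0.0021, so compression steel does yield.
M_n = (A_s − A'_s) f_y (d − a/2) + A'_s f_y (d − d') = [1261600 × (640 − 94.56) + 568550 × (640 − 46)] × 10⁻⁶ = 688.13 + 337.72 = 1025.85 kN·m.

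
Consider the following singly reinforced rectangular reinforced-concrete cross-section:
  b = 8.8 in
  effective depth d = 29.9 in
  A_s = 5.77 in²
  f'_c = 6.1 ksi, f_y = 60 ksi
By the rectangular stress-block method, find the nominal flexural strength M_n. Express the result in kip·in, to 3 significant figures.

M_n ≈ 9040 kip·in

T = A_s f_y = 5.77 × 60 = 346.2 kips.
a = T/(0.85 f'_c b) = 346.2/(0.85 × 6.1 × 8.8) = 7.587 in.
M_n = T(d − a/2) = 346.2 × (29.9 − 3.7935) = 9038.1 kip·in.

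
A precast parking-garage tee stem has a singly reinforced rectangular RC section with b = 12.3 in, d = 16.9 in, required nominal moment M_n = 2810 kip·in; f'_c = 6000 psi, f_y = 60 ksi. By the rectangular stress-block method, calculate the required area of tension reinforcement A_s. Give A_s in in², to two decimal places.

From M_n = 0.85 f'_c a b (d − a/2):
a = d − √(d² − 2M_n/(0.85 f'_c b)) = 16.9 − √(16.9² − 2 × 2810/(0.85 × 6 × 12.3)) = 2.899 in.
A_s = 0.85 f'_c a b / f_y = 0.85 × 6 × 2.899 × 12.3 / 60 = 3.031 in².

A_s ≈ 3.03 in²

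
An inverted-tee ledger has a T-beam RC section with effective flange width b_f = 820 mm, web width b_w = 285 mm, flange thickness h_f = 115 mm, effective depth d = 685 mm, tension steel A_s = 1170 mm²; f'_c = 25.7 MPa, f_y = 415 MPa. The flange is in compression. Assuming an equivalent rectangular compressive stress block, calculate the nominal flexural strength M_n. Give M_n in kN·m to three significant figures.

M_n ≈ 326 kN·m

Tension: T = A_s f_y = 1170 × 415 = 485550 N.
Try a within the flange: a = T/(0.85 f'_c b_f) = 485550/(0.85 × 25.7 × 820) = 27.11 mm.
Since a = 27.11 ≤ h_f = 115 mm, the stress block lies entirely in the flange; analyse as a rectangular beam of width b_f.
M_n = T(d − a/2) = 485550 × (685 − 13.555) = 326.02 × 10⁶ N·mm.
M_n = 326.02 kN·m.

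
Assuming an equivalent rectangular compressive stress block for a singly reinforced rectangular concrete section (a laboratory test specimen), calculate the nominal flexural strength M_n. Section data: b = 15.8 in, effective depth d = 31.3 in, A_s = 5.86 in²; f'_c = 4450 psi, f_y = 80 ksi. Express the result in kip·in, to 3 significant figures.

T = A_s f_y = 5.86 × 80 = 468.8 kips.
a = T/(0.85 f'_c b) = 468.8/(0.85 × 4.45 × 15.8) = 7.844 in.
M_n = T(d − a/2) = 468.8 × (31.3 − 3.922) = 12834.8 kip·in.

M_n ≈ 12800 kip·in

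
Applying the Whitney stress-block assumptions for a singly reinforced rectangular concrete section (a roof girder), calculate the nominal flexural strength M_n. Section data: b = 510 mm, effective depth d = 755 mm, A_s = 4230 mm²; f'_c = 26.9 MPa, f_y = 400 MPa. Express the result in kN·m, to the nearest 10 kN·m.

T = A_s f_y = 4230 × 400 = 1692000 N = 1692 kN.
From C = T: a = T/(0.85 f'_c b) = 1692000/(0.85 × 26.9 × 510) = 145.10 mm.
M_n = T(d − a/2) = 1692 kN × (755 − 72.55) mm = 1154.71 kN·m.

M_n ≈ 1150 kN·m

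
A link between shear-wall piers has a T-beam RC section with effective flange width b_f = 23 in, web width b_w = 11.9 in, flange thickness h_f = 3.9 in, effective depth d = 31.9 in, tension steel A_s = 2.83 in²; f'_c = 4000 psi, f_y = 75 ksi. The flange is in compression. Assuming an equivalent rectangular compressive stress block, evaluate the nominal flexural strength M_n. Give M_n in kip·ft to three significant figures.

M_n ≈ 540 kip·ft

Tension: T = A_s f_y = 2.83 × 75 = 212.25 kips.
Try a within the flange: a = T/(0.85 f'_c b_f) = 212.25/(0.85 × 4 × 23) = 2.714 in.
Since a = 2.714 ≤ h_f = 3.9 in, the stress block lies entirely in the flange; analyse as a rectangular beam of width b_f.
M_n = T(d − a/2) = 212.25 × (31.9 − 1.357) = 6482.8 kip·in.
M_n = 6482.8/12 = 540.23 kip·ft.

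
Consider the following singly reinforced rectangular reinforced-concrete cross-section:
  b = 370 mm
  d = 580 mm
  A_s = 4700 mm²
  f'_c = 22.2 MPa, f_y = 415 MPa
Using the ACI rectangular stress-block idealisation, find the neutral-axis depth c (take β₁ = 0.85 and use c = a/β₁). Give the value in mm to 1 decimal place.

c ≈ 328.7 mm

T = A_s f_y = 4700 × 415 = 1950500 N = 1950.5 kN.
Setting C = 0.85 f'_c a b equal to T: a = 1950500/(0.85 × 22.2 × 370) = 279.365 mm.
With β₁ = 0.85, c = a/β₁ = 279.365/0.85 = 328.7 mm.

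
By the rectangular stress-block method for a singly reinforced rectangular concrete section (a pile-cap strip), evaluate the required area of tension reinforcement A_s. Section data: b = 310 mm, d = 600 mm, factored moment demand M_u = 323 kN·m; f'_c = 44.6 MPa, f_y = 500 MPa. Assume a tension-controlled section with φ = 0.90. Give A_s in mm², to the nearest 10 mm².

M_n = M_u/φ = 323/0.90 = 358.889 kN·m.
With M_n = 0.85 f'_c a b (d − a/2), solve the quadratic for a:
a = d − √(d² − 2M_n/(0.85 f'_c b)) = 600 − √(600² − 2 × 358.889×10⁶/(0.85 × 44.6 × 310)) = 53.26 mm.
A_s = 0.85 f'_c a b / f_y = 0.85 × 44.6 × 53.26 × 310 / 500 = 1251.8 mm².

A_s ≈ 1250 mm²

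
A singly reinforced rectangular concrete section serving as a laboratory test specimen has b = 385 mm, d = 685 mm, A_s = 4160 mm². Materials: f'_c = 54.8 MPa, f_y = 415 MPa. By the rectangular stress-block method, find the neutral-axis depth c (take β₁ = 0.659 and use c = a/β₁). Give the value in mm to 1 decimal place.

T = A_s f_y = 4160 × 415 = 1726400 N = 1726.4 kN.
Setting C = 0.85 f'_c a b equal to T: a = 1726400/(0.85 × 54.8 × 385) = 96.268 mm.
With β₁ = 0.659, c = a/β₁ = 96.268/0.659 = 146.1 mm.

c ≈ 146.1 mm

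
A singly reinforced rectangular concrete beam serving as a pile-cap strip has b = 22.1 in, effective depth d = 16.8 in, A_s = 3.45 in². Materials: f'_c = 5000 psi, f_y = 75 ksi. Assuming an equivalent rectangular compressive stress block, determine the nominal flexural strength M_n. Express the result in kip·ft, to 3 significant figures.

M_n ≈ 333 kip·ft

T = A_s f_y = 3.45 × 75 = 258.75 kips.
a = T/(0.85 f'_c b) = 258.75/(0.85 × 5 × 22.1) = 2.755 in.
M_n = T(d − a/2) = 258.75 × (16.8 − 1.3775) = 3990.6 kip·in = 3990.6/12 = 332.55 kip·ft.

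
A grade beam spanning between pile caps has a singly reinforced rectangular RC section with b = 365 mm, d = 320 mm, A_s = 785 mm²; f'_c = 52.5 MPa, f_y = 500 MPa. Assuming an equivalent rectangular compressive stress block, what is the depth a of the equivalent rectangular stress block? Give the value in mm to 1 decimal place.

T = A_s f_y = 785 × 500 = 392500 N = 392.5 kN.
Setting C = 0.85 f'_c a b equal to T: a = 392500/(0.85 × 52.5 × 365) = 24.1 mm.

a ≈ 24.1 mm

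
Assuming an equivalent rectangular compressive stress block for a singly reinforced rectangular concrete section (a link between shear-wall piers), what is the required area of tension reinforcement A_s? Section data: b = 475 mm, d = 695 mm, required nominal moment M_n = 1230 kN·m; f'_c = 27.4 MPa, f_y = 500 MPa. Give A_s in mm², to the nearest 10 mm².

With M_n = 0.85 f'_c a b (d − a/2), solve the quadratic for a:
a = d − √(d² − 2M_n/(0.85 f'_c b)) = 695 − √(695² − 2 × 1230×10⁶/(0.85 × 27.4 × 475)) = 184.45 mm.
A_s = 0.85 f'_c a b / f_y = 0.85 × 27.4 × 184.45 × 475 / 500 = 4081.0 mm².

A_s ≈ 4080 mm²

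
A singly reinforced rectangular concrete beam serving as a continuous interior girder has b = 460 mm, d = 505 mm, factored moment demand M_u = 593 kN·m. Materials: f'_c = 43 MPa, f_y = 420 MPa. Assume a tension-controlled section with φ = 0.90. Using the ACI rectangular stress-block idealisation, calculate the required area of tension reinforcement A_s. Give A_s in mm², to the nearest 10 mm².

A_s ≈ 3390 mm²

M_n = M_u/φ = 593/0.90 = 658.889 kN·m.
With M_n = 0.85 f'_c a b (d − a/2), solve the quadratic for a:
a = d − √(d² − 2M_n/(0.85 f'_c b)) = 505 − √(505² − 2 × 658.889×10⁶/(0.85 × 43 × 460)) = 84.71 mm.
A_s = 0.85 f'_c a b / f_y = 0.85 × 43 × 84.71 × 460 / 420 = 3391.0 mm².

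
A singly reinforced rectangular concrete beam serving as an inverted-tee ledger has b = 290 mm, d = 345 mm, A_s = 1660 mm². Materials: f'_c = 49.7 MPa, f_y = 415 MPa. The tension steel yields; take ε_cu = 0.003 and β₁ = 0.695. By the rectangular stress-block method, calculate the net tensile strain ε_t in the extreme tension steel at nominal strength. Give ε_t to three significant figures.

ε_t ≈ 0.00979

a = A_s f_y/(0.85 f'_c b) = 56.23 mm.
β₁ = 0.695, so c = a/β₁ = 56.23/0.695 = 80.91 mm.
From the linear strain diagram with ε_cu = 0.003: ε_t = 0.003 (d − c)/c = 0.003 × (345 − 80.91)/80.91 = 0.00979.
Since ε_t ≥ 0.005, the section is tension-controlled.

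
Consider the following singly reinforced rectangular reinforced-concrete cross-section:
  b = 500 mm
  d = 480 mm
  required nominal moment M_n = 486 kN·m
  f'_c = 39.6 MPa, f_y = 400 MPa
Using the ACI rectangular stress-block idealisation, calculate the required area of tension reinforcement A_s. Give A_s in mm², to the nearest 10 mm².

A_s ≈ 2710 mm²

With M_n = 0.85 f'_c a b (d − a/2), solve the quadratic for a:
a = d − √(d² − 2M_n/(0.85 f'_c b)) = 480 − √(480² − 2 × 486×10⁶/(0.85 × 39.6 × 500)) = 64.49 mm.
A_s = 0.85 f'_c a b / f_y = 0.85 × 39.6 × 64.49 × 500 / 400 = 2713.4 mm².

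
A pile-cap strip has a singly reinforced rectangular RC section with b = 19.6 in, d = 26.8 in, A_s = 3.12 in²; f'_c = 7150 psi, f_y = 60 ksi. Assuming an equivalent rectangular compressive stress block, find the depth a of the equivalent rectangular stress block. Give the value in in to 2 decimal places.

T = A_s f_y = 3.12 × 60 = 187.2 kips.
a = T/(0.85 f'_c b) = 187.2/(0.85 × 7.15 × 19.6) = 1.57 in.

a ≈ 1.57 in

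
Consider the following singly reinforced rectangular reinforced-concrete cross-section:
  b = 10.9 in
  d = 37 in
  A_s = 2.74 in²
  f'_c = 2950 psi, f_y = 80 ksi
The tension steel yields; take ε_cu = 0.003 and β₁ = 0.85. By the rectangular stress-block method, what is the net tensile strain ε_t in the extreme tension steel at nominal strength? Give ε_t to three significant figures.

ε_t ≈ 0.00876

a = A_s f_y/(0.85 f'_c b) = 8.020 in.
β₁ = 0.85, so c = a/β₁ = 8.020/0.85 = 9.435 in.
From the linear strain diagram with ε_cu = 0.003: ε_t = 0.003 (d − c)/c = 0.003 × (37 − 9.435)/9.435 = 0.00876.
Since ε_t ≥ 0.005, the section is tension-controlled.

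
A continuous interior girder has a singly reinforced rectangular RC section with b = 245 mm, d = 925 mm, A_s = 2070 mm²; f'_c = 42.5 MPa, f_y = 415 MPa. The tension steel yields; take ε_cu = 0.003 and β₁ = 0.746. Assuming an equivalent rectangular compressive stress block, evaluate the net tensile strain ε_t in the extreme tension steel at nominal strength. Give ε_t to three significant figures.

a = A_s f_y/(0.85 f'_c b) = 97.06 mm.
β₁ = 0.746, so c = a/β₁ = 97.06/0.746 = 130.11 mm.
From the linear strain diagram with ε_cu = 0.003: ε_t = 0.003 (d − c)/c = 0.003 × (925 − 130.11)/130.11 = 0.0183.
Since ε_t ≥ 0.005, the section is tension-controlled.

ε_t ≈ 0.0183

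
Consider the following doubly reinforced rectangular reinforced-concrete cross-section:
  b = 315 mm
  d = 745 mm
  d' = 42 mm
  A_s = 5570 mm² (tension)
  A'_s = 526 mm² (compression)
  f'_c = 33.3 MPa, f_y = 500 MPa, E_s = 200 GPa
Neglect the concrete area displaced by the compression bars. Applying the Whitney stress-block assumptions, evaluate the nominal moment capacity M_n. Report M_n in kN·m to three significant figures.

Assume both tension and compression steel yield.
Net tension couple steel: A_s − A'_s = 5044 mm².
a = (A_s − A'_s) f_y / (0.85 f'_c b) = 2522000/(0.85 × 33.3 × 315) = 282.86 mm.
c = a/β₁ = 282.86/0.812 = 348.35 mm; ε'_s = 0.003(c − d')/c = 0.0026 ≥ f_y/E_s = 0.0025, so compression steel does yield.
M_n = (A_s − A'_s) f_y (d − a/2) + A'_s f_y (d − d') = [2522000 × (745 − 141.43) + 263000 × (745 − 42)] × 10⁻⁶ = 1522.20 + 184.89 = 1707.09 kN·m.

M_n ≈ 1710 kN·m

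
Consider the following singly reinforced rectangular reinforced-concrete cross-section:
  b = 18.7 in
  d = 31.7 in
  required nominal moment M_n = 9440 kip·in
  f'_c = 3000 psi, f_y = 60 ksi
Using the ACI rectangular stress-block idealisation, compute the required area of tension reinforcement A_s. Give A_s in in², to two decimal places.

A_s ≈ 5.58 in²

From M_n = 0.85 f'_c a b (d − a/2):
a = d − √(d² − 2M_n/(0.85 f'_c b)) = 31.7 − √(31.7² − 2 × 9440/(0.85 × 3 × 18.7)) = 7.023 in.
A_s = 0.85 f'_c a b / f_y = 0.85 × 3 × 7.023 × 18.7 / 60 = 5.582 in².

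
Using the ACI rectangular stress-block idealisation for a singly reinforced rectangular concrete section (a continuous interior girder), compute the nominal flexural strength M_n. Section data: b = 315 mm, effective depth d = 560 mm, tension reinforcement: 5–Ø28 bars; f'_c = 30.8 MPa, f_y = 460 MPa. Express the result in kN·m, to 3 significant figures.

M_n ≈ 672 kN·m

A_s = 5 × 616 = 3080 mm².
T = A_s f_y = 3080 × 460 = 1416800 N = 1416.8 kN.
From C = T: a = T/(0.85 f'_c b) = 1416800/(0.85 × 30.8 × 315) = 171.80 mm.
M_n = T(d − a/2) = 1416.8 kN × (560 − 85.9) mm = 671.70 kN·m.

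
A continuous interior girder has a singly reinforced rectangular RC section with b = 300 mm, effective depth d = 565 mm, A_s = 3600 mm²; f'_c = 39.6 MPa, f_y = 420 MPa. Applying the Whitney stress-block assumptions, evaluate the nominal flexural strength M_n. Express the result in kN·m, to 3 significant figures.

T = A_s f_y = 3600 × 420 = 1512000 N = 1512 kN.
From C = T: a = T/(0.85 f'_c b) = 1512000/(0.85 × 39.6 × 300) = 149.73 mm.
M_n = T(d − a/2) = 1512 kN × (565 − 74.865) mm = 741.08 kN·m.

M_n ≈ 741 kN·m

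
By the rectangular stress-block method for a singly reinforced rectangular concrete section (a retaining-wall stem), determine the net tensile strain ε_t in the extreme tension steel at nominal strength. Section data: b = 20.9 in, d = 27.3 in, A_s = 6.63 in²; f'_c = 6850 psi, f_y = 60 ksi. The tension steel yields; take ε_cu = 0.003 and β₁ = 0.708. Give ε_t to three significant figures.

ε_t ≈ 0.0147

a = A_s f_y/(0.85 f'_c b) = 3.269 in.
β₁ = 0.708, so c = a/β₁ = 3.269/0.708 = 4.617 in.
From the linear strain diagram with ε_cu = 0.003: ε_t = 0.003 (d − c)/c = 0.003 × (27.3 − 4.617)/4.617 = 0.0147.
Since ε_t ≥ 0.005, the section is tension-controlled.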